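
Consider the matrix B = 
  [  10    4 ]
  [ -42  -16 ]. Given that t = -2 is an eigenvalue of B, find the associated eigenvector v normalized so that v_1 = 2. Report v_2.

B + 2I = [[12, 4], [-42, -14]].
Solving (B + 2I)v = 0 gives the eigenspace spanned by (2, -6).
With v_1 = 2, v = (2, -6), so v_2 = -6.

-6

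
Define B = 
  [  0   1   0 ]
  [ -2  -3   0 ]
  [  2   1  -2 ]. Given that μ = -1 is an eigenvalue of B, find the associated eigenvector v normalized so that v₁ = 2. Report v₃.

B + 1I = [[1, 1, 0], [-2, -2, 0], [2, 1, -1]].
Solving (B + 1I)v = 0 gives the eigenspace spanned by (2, -2, 2).
With v₁ = 2, v = (2, -2, 2), so v₃ = 2.

2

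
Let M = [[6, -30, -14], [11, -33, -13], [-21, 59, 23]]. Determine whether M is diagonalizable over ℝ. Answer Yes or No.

No

Characteristic polynomial: p(λ) = λ^3 + 4λ^2 - 16λ - 64 = (λ - 4)(λ + 4)^2.
λ = -4 has algebraic multiplicity 2; rank(M + 4I) = 2, so geometric multiplicity = 1.
Geometric multiplicity < algebraic multiplicity, so M is not diagonalizable.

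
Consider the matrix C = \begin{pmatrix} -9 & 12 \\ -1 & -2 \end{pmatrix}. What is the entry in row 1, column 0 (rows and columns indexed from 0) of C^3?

-91

Characteristic polynomial: μ^2 + 11μ + 30 = (μ + 5)(μ + 6), so the eigenvalues are -6, -5.
μ=-6: eigenvector (4, 1).
μ=-5: eigenvector (3, 1).
P = [[4, 3], [1, 1]], D = diag(-6, -5), P⁻¹ = [[1, -3], [-1, 4]].
C³ = P·diag(-216, -125)·P⁻¹ = [[-489, 1092], [-91, 148]].
The requested entry is -91.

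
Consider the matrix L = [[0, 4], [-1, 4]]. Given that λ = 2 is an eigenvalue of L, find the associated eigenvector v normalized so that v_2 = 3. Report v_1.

6

L − 2I = [[-2, 4], [-1, 2]].
Solving (L − 2I)v = 0 gives the eigenspace spanned by (6, 3).
With v_2 = 3, v = (6, 3), so v_1 = 6.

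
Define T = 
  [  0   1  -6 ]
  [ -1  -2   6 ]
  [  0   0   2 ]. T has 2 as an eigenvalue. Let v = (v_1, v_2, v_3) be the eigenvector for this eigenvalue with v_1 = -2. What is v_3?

1

T − 2I = [[-2, 1, -6], [-1, -4, 6], [0, 0, 0]].
Solving (T − 2I)v = 0 gives the eigenspace spanned by (-2, 2, 1).
With v_1 = -2, v = (-2, 2, 1), so v_3 = 1.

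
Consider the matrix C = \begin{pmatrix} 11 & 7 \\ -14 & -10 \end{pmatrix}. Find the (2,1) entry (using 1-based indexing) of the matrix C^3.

-182

Characteristic polynomial: λ^2 - λ - 12 = (λ - 4)(λ + 3), so the eigenvalues are -3, 4.
λ=-3: eigenvector (-1, 2).
λ=4: eigenvector (-1, 1).
P = [[-1, -1], [2, 1]], D = diag(-3, 4), P⁻¹ = [[1, 1], [-2, -1]].
C³ = P·diag(-27, 64)·P⁻¹ = [[155, 91], [-182, -118]].
The requested entry is -182.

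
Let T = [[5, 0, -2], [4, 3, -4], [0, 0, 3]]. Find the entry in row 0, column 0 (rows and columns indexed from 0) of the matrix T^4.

625

Characteristic polynomial: s^3 - 11s^2 + 39s - 45 = (s - 5)(s - 3)^2, so the eigenvalues are 3, 3, 5.
s=5: eigenvector (1, 2, 0).
s=3: eigenvector (-2, -1, -2).
s=3: eigenvector (1, 1, 1).
P = [[1, -2, 1], [2, -1, 1], [0, -2, 1]], D = diag(5, 3, 3), P⁻¹ = [[1, 0, -1], [-2, 1, 1], [-4, 2, 3]].
T⁴ = P·diag(625, 81, 81)·P⁻¹ = [[625, 0, -544], [1088, 81, -1088], [0, 0, 81]].
The requested entry is 625.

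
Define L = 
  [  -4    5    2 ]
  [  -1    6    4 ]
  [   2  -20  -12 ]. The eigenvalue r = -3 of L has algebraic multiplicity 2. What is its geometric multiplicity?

L + 3I = [[-1, 5, 2], [-1, 9, 4], [2, -20, -9]].
This matrix has rank 2, so its null space has dimension 3 − 2 = 1.

1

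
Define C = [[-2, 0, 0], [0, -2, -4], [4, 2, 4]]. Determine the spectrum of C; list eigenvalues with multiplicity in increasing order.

-2, 0, 2

Characteristic polynomial: p(r) = r^3 - 4r = r(r - 2)(r + 2).
Roots (with multiplicity): -2, 0, 2.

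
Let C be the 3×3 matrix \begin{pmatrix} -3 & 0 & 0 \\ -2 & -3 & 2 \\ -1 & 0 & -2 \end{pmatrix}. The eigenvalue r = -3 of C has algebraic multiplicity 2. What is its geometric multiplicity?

C + 3I = [[0, 0, 0], [-2, 0, 2], [-1, 0, 1]].
This matrix has rank 1, so its null space has dimension 3 − 1 = 2.

2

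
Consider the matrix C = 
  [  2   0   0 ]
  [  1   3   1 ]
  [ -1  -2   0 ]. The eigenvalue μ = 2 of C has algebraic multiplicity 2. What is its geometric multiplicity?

C − 2I = [[0, 0, 0], [1, 1, 1], [-1, -2, -2]].
This matrix has rank 2, so its null space has dimension 3 − 2 = 1.

1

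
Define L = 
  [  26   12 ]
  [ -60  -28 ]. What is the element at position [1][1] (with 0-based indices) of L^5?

Characteristic polynomial: μ^2 + 2μ - 8 = (μ - 2)(μ + 4), so the eigenvalues are -4, 2.
μ=2: eigenvector (1, -2).
μ=-4: eigenvector (-2, 5).
P = [[1, -2], [-2, 5]], D = diag(2, -4), P⁻¹ = [[5, 2], [2, 1]].
L⁵ = P·diag(32, -1024)·P⁻¹ = [[4256, 2112], [-10560, -5248]].
The requested entry is -5248.

-5248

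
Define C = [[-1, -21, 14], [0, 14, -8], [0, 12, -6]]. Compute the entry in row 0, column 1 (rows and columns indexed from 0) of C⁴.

-3885

Characteristic polynomial: μ^3 - 7μ^2 + 4μ + 12 = (μ - 6)(μ - 2)(μ + 1), so the eigenvalues are -1, 2, 6.
μ=-1: eigenvector (1, 0, 0).
μ=6: eigenvector (-1, 1, 1).
μ=2: eigenvector (0, 2, 3).
P = [[1, -1, 0], [0, 1, 2], [0, 1, 3]], D = diag(-1, 6, 2), P⁻¹ = [[1, 3, -2], [0, 3, -2], [0, -1, 1]].
C⁴ = P·diag(1, 1296, 16)·P⁻¹ = [[1, -3885, 2590], [0, 3856, -2560], [0, 3840, -2544]].
The requested entry is -3885.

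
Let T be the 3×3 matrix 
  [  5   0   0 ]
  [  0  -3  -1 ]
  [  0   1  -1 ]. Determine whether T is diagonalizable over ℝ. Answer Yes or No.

No

Characteristic polynomial: p(λ) = λ^3 - λ^2 - 16λ - 20 = (λ - 5)(λ + 2)^2.
λ = -2 has algebraic multiplicity 2; rank(T + 2I) = 2, so geometric multiplicity = 1.
Geometric multiplicity < algebraic multiplicity, so T is not diagonalizable.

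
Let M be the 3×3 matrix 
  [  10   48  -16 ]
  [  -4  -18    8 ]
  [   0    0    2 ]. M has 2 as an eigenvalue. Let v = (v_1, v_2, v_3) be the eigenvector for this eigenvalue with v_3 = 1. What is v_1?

2

M − 2I = [[8, 48, -16], [-4, -20, 8], [0, 0, 0]].
Solving (M − 2I)v = 0 gives the eigenspace spanned by (2, 0, 1).
With v_3 = 1, v = (2, 0, 1), so v_1 = 2.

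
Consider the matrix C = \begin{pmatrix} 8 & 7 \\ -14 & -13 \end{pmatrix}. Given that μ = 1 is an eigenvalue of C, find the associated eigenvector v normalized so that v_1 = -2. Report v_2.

2

C − 1I = [[7, 7], [-14, -14]].
Solving (C − 1I)v = 0 gives the eigenspace spanned by (-2, 2).
With v_1 = -2, v = (-2, 2), so v_2 = 2.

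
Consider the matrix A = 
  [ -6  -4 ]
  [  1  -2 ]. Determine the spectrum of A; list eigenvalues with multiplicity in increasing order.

Characteristic polynomial: p(s) = s^2 + 8s + 16 = (s + 4)^2.
Roots (with multiplicity): -4, -4.

-4, -4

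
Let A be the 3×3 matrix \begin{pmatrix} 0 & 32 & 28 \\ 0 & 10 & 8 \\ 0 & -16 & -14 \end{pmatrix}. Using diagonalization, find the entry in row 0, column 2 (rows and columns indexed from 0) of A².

Characteristic polynomial: s^3 + 4s^2 - 12s = s(s - 2)(s + 6), so the eigenvalues are -6, 0, 2.
s=0: eigenvector (1, 0, 0).
s=-6: eigenvector (-4, -1, 2).
s=2: eigenvector (-2, -1, 1).
P = [[1, -4, -2], [0, -1, -1], [0, 2, 1]], D = diag(0, -6, 2), P⁻¹ = [[1, 0, 2], [0, 1, 1], [0, -2, -1]].
A² = P·diag(0, 36, 4)·P⁻¹ = [[0, -128, -136], [0, -28, -32], [0, 64, 68]].
The requested entry is -136.

-136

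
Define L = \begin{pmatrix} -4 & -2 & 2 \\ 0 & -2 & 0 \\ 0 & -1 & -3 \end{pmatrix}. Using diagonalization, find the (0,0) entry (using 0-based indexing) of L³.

Characteristic polynomial: s^3 + 9s^2 + 26s + 24 = (s + 2)(s + 3)(s + 4), so the eigenvalues are -4, -3, -2.
s=-4: eigenvector (1, 0, 0).
s=-2: eigenvector (-2, 1, -1).
s=-3: eigenvector (2, 0, 1).
P = [[1, -2, 2], [0, 1, 0], [0, -1, 1]], D = diag(-4, -2, -3), P⁻¹ = [[1, 0, -2], [0, 1, 0], [0, 1, 1]].
L³ = P·diag(-64, -8, -27)·P⁻¹ = [[-64, -38, 74], [0, -8, 0], [0, -19, -27]].
The requested entry is -64.

-64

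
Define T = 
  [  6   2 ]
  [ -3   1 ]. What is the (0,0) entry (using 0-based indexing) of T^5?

2586

Characteristic polynomial: μ^2 - 7μ + 12 = (μ - 4)(μ - 3), so the eigenvalues are 3, 4.
μ=4: eigenvector (-1, 1).
μ=3: eigenvector (-2, 3).
P = [[-1, -2], [1, 3]], D = diag(4, 3), P⁻¹ = [[-3, -2], [1, 1]].
T⁵ = P·diag(1024, 243)·P⁻¹ = [[2586, 1562], [-2343, -1319]].
The requested entry is 2586.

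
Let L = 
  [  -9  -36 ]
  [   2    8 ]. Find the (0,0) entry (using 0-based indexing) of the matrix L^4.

9

Characteristic polynomial: λ^2 + λ = λ(λ + 1), so the eigenvalues are -1, 0.
λ=0: eigenvector (4, -1).
λ=-1: eigenvector (9, -2).
P = [[4, 9], [-1, -2]], D = diag(0, -1), P⁻¹ = [[-2, -9], [1, 4]].
L⁴ = P·diag(0, 1)·P⁻¹ = [[9, 36], [-2, -8]].
The requested entry is 9.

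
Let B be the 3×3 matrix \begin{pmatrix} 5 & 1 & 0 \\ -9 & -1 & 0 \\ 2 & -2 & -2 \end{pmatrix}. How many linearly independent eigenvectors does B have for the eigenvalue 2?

1

B − 2I = [[3, 1, 0], [-9, -3, 0], [2, -2, -4]].
This matrix has rank 2, so its null space has dimension 3 − 2 = 1.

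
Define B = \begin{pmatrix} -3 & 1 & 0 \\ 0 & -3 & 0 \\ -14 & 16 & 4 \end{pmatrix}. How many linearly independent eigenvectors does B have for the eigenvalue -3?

1

B + 3I = [[0, 1, 0], [0, 0, 0], [-14, 16, 7]].
This matrix has rank 2, so its null space has dimension 3 − 2 = 1.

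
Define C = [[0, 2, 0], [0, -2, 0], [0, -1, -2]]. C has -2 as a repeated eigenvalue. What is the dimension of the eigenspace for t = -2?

C + 2I = [[2, 2, 0], [0, 0, 0], [0, -1, 0]].
This matrix has rank 2, so its null space has dimension 3 − 2 = 1.

1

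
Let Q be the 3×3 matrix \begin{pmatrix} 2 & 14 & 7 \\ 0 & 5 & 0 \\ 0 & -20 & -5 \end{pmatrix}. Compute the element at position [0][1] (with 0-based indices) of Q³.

Characteristic polynomial: μ^3 - 2μ^2 - 25μ + 50 = (μ - 5)(μ - 2)(μ + 5), so the eigenvalues are -5, 2, 5.
μ=2: eigenvector (1, 0, 0).
μ=5: eigenvector (0, 1, -2).
μ=-5: eigenvector (-1, 0, 1).
P = [[1, 0, -1], [0, 1, 0], [0, -2, 1]], D = diag(2, 5, -5), P⁻¹ = [[1, 2, 1], [0, 1, 0], [0, 2, 1]].
Q³ = P·diag(8, 125, -125)·P⁻¹ = [[8, 266, 133], [0, 125, 0], [0, -500, -125]].
The requested entry is 266.

266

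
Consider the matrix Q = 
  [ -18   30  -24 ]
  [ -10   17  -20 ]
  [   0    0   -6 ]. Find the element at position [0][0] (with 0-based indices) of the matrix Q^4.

Characteristic polynomial: μ^3 + 7μ^2 - 36 = (μ - 2)(μ + 3)(μ + 6), so the eigenvalues are -6, -3, 2.
μ=2: eigenvector (-3, -2, 0).
μ=-3: eigenvector (2, 1, 0).
μ=-6: eigenvector (-2, 0, 1).
P = [[-3, 2, -2], [-2, 1, 0], [0, 0, 1]], D = diag(2, -3, -6), P⁻¹ = [[1, -2, 2], [2, -3, 4], [0, 0, 1]].
Q⁴ = P·diag(16, 81, 1296)·P⁻¹ = [[276, -390, -2040], [130, -179, 260], [0, 0, 1296]].
The requested entry is 276.

276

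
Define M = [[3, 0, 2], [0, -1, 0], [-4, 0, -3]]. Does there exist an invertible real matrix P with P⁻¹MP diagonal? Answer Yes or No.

Characteristic polynomial: p(s) = s^3 + s^2 - s - 1 = (s - 1)(s + 1)^2.
s = -1 has algebraic multiplicity 2; rank(M + 1I) = 1, so geometric multiplicity = 2.
Every eigenvalue has geometric = algebraic multiplicity, so M is diagonalizable.

Yes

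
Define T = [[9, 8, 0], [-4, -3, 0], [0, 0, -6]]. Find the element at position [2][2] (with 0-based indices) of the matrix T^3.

-216

Characteristic polynomial: λ^3 - 31λ + 30 = (λ - 5)(λ - 1)(λ + 6), so the eigenvalues are -6, 1, 5.
λ=1: eigenvector (-1, 1, 0).
λ=5: eigenvector (-2, 1, 0).
λ=-6: eigenvector (0, 0, 1).
P = [[-1, -2, 0], [1, 1, 0], [0, 0, 1]], D = diag(1, 5, -6), P⁻¹ = [[1, 2, 0], [-1, -1, 0], [0, 0, 1]].
T³ = P·diag(1, 125, -216)·P⁻¹ = [[249, 248, 0], [-124, -123, 0], [0, 0, -216]].
The requested entry is -216.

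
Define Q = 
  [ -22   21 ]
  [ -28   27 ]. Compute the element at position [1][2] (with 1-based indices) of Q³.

Characteristic polynomial: r^2 - 5r - 6 = (r - 6)(r + 1), so the eigenvalues are -1, 6.
r=-1: eigenvector (1, 1).
r=6: eigenvector (3, 4).
P = [[1, 3], [1, 4]], D = diag(-1, 6), P⁻¹ = [[4, -3], [-1, 1]].
Q³ = P·diag(-1, 216)·P⁻¹ = [[-652, 651], [-868, 867]].
The requested entry is 651.

651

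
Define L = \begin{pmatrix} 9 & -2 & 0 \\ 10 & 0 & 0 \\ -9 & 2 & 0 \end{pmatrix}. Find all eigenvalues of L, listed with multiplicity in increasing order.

0, 4, 5

Characteristic polynomial: p(t) = t^3 - 9t^2 + 20t = t(t - 5)(t - 4).
Roots (with multiplicity): 0, 4, 5.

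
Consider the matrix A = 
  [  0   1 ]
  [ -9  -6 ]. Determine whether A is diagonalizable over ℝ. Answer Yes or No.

No

Characteristic polynomial: p(s) = s^2 + 6s + 9 = (s + 3)^2.
s = -3 has algebraic multiplicity 2; rank(A + 3I) = 1, so geometric multiplicity = 1.
Geometric multiplicity < algebraic multiplicity, so A is not diagonalizable.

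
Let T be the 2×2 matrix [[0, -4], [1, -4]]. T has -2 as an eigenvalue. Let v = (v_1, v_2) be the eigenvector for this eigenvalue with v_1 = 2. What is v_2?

T + 2I = [[2, -4], [1, -2]].
Solving (T + 2I)v = 0 gives the eigenspace spanned by (2, 1).
With v_1 = 2, v = (2, 1), so v_2 = 1.

1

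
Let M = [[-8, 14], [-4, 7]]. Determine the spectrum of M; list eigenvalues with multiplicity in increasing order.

Characteristic polynomial: p(t) = t^2 + t = t(t + 1).
Roots (with multiplicity): -1, 0.

-1, 0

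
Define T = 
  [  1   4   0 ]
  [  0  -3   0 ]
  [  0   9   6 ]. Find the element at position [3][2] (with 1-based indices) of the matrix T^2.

27

Characteristic polynomial: λ^3 - 4λ^2 - 15λ + 18 = (λ - 6)(λ - 1)(λ + 3), so the eigenvalues are -3, 1, 6.
λ=-3: eigenvector (-1, 1, -1).
λ=1: eigenvector (1, 0, 0).
λ=6: eigenvector (0, 0, 1).
P = [[-1, 1, 0], [1, 0, 0], [-1, 0, 1]], D = diag(-3, 1, 6), P⁻¹ = [[0, 1, 0], [1, 1, 0], [0, 1, 1]].
T² = P·diag(9, 1, 36)·P⁻¹ = [[1, -8, 0], [0, 9, 0], [0, 27, 36]].
The requested entry is 27.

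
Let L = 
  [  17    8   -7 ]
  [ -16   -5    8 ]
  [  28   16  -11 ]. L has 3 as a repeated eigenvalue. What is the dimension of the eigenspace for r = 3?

L − 3I = [[14, 8, -7], [-16, -8, 8], [28, 16, -14]].
This matrix has rank 2, so its null space has dimension 3 − 2 = 1.

1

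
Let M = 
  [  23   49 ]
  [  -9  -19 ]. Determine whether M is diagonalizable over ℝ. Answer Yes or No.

No

Characteristic polynomial: p(λ) = λ^2 - 4λ + 4 = (λ - 2)^2.
λ = 2 has algebraic multiplicity 2; rank(M − 2I) = 1, so geometric multiplicity = 1.
Geometric multiplicity < algebraic multiplicity, so M is not diagonalizable.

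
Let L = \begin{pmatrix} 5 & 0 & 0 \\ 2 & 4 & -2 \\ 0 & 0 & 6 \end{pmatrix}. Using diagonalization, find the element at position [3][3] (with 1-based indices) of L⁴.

Characteristic polynomial: r^3 - 15r^2 + 74r - 120 = (r - 6)(r - 5)(r - 4), so the eigenvalues are 4, 5, 6.
r=5: eigenvector (1, 2, 0).
r=4: eigenvector (0, 1, 0).
r=6: eigenvector (0, -1, 1).
P = [[1, 0, 0], [2, 1, -1], [0, 0, 1]], D = diag(5, 4, 6), P⁻¹ = [[1, 0, 0], [-2, 1, 1], [0, 0, 1]].
L⁴ = P·diag(625, 256, 1296)·P⁻¹ = [[625, 0, 0], [738, 256, -1040], [0, 0, 1296]].
The requested entry is 1296.

1296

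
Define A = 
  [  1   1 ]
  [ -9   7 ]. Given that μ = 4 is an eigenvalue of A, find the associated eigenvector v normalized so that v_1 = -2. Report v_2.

A − 4I = [[-3, 1], [-9, 3]].
Solving (A − 4I)v = 0 gives the eigenspace spanned by (-2, -6).
With v_1 = -2, v = (-2, -6), so v_2 = -6.

-6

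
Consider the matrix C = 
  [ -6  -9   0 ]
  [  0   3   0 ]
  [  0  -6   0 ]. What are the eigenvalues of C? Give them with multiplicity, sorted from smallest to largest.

Characteristic polynomial: p(t) = t^3 + 3t^2 - 18t = t(t - 3)(t + 6).
Roots (with multiplicity): -6, 0, 3.

-6, 0, 3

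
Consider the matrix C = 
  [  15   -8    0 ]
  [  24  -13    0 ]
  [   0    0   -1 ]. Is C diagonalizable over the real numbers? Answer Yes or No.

Yes

Characteristic polynomial: p(r) = r^3 - r^2 - 5r - 3 = (r - 3)(r + 1)^2.
r = -1 has algebraic multiplicity 2; rank(C + 1I) = 1, so geometric multiplicity = 2.
Every eigenvalue has geometric = algebraic multiplicity, so C is diagonalizable.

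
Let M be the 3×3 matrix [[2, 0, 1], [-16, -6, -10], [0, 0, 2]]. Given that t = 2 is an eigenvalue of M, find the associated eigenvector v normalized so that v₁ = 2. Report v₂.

M − 2I = [[0, 0, 1], [-16, -8, -10], [0, 0, 0]].
Solving (M − 2I)v = 0 gives the eigenspace spanned by (2, -4, 0).
With v₁ = 2, v = (2, -4, 0), so v₂ = -4.

-4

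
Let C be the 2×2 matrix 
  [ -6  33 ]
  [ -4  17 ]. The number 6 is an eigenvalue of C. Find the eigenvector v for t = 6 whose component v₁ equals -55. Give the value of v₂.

-20

C − 6I = [[-12, 33], [-4, 11]].
Solving (C − 6I)v = 0 gives the eigenspace spanned by (-55, -20).
With v₁ = -55, v = (-55, -20), so v₂ = -20.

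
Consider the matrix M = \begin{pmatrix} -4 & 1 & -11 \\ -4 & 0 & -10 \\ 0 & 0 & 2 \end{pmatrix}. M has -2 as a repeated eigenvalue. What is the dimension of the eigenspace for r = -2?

M + 2I = [[-2, 1, -11], [-4, 2, -10], [0, 0, 4]].
This matrix has rank 2, so its null space has dimension 3 − 2 = 1.

1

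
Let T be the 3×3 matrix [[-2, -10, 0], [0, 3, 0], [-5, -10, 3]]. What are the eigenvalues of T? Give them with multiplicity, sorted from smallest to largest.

Characteristic polynomial: p(r) = r^3 - 4r^2 - 3r + 18 = (r - 3)^2(r + 2).
Roots (with multiplicity): -2, 3, 3.

-2, 3, 3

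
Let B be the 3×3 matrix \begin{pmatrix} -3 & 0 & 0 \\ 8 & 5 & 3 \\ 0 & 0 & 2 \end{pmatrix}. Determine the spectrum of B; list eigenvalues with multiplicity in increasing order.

Characteristic polynomial: p(t) = t^3 - 4t^2 - 11t + 30 = (t - 5)(t - 2)(t + 3).
Roots (with multiplicity): -3, 2, 5.

-3, 2, 5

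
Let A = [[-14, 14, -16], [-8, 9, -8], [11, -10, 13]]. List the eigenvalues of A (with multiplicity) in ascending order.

Characteristic polynomial: p(t) = t^3 - 8t^2 + 17t - 10 = (t - 5)(t - 2)(t - 1).
Roots (with multiplicity): 1, 2, 5.

1, 2, 5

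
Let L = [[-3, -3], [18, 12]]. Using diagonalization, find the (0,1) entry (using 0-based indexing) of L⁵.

-7533

Characteristic polynomial: r^2 - 9r + 18 = (r - 6)(r - 3), so the eigenvalues are 3, 6.
r=6: eigenvector (-1, 3).
r=3: eigenvector (1, -2).
P = [[-1, 1], [3, -2]], D = diag(6, 3), P⁻¹ = [[2, 1], [3, 1]].
L⁵ = P·diag(7776, 243)·P⁻¹ = [[-14823, -7533], [45198, 22842]].
The requested entry is -7533.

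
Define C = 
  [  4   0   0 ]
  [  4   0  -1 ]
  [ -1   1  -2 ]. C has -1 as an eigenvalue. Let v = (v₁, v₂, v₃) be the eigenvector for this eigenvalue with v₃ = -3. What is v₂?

-3

C + 1I = [[5, 0, 0], [4, 1, -1], [-1, 1, -1]].
Solving (C + 1I)v = 0 gives the eigenspace spanned by (0, -3, -3).
With v₃ = -3, v = (0, -3, -3), so v₂ = -3.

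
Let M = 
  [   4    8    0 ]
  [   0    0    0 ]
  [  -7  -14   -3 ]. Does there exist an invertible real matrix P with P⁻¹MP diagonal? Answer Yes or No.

Yes

Characteristic polynomial: p(μ) = μ^3 - μ^2 - 12μ = μ(μ - 4)(μ + 3).
All 3 eigenvalues are distinct, so M is diagonalizable.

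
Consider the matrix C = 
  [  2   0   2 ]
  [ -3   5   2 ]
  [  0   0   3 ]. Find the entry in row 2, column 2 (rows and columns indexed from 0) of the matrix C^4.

Characteristic polynomial: s^3 - 10s^2 + 31s - 30 = (s - 5)(s - 3)(s - 2), so the eigenvalues are 2, 3, 5.
s=3: eigenvector (2, 2, 1).
s=2: eigenvector (1, 1, 0).
s=5: eigenvector (0, -1, 0).
P = [[2, 1, 0], [2, 1, -1], [1, 0, 0]], D = diag(3, 2, 5), P⁻¹ = [[0, 0, 1], [1, 0, -2], [1, -1, 0]].
C⁴ = P·diag(81, 16, 625)·P⁻¹ = [[16, 0, 130], [-609, 625, 130], [0, 0, 81]].
The requested entry is 81.

81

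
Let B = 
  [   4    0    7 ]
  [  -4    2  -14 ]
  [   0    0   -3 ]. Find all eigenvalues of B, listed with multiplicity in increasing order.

Characteristic polynomial: p(r) = r^3 - 3r^2 - 10r + 24 = (r - 4)(r - 2)(r + 3).
Roots (with multiplicity): -3, 2, 4.

-3, 2, 4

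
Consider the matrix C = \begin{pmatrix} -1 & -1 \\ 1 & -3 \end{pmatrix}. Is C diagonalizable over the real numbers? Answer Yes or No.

No

Characteristic polynomial: p(t) = t^2 + 4t + 4 = (t + 2)^2.
t = -2 has algebraic multiplicity 2; rank(C + 2I) = 1, so geometric multiplicity = 1.
Geometric multiplicity < algebraic multiplicity, so C is not diagonalizable.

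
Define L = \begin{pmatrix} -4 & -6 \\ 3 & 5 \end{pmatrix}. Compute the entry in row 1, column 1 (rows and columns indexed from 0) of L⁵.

Characteristic polynomial: s^2 - s - 2 = (s - 2)(s + 1), so the eigenvalues are -1, 2.
s=2: eigenvector (1, -1).
s=-1: eigenvector (2, -1).
P = [[1, 2], [-1, -1]], D = diag(2, -1), P⁻¹ = [[-1, -2], [1, 1]].
L⁵ = P·diag(32, -1)·P⁻¹ = [[-34, -66], [33, 65]].
The requested entry is 65.

65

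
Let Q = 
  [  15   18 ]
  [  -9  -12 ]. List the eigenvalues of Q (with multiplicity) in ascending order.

-3, 6

Characteristic polynomial: p(s) = s^2 - 3s - 18 = (s - 6)(s + 3).
Roots (with multiplicity): -3, 6.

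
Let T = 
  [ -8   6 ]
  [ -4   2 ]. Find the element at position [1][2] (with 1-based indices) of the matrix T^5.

2976

Characteristic polynomial: λ^2 + 6λ + 8 = (λ + 2)(λ + 4), so the eigenvalues are -4, -2.
λ=-2: eigenvector (1, 1).
λ=-4: eigenvector (-3, -2).
P = [[1, -3], [1, -2]], D = diag(-2, -4), P⁻¹ = [[-2, 3], [-1, 1]].
T⁵ = P·diag(-32, -1024)·P⁻¹ = [[-3008, 2976], [-1984, 1952]].
The requested entry is 2976.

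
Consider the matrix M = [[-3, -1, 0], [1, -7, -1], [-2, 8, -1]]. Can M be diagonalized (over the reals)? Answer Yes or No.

Characteristic polynomial: p(t) = t^3 + 11t^2 + 40t + 48 = (t + 3)(t + 4)^2.
t = -4 has algebraic multiplicity 2; rank(M + 4I) = 2, so geometric multiplicity = 1.
Geometric multiplicity < algebraic multiplicity, so M is not diagonalizable.

No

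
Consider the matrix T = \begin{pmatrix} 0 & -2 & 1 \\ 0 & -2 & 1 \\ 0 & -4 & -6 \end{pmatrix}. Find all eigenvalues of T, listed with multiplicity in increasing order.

Characteristic polynomial: p(r) = r^3 + 8r^2 + 16r = r(r + 4)^2.
Roots (with multiplicity): -4, -4, 0.

-4, -4, 0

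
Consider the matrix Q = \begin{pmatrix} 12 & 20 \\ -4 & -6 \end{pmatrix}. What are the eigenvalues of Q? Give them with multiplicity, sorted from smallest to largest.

2, 4

Characteristic polynomial: p(r) = r^2 - 6r + 8 = (r - 4)(r - 2).
Roots (with multiplicity): 2, 4.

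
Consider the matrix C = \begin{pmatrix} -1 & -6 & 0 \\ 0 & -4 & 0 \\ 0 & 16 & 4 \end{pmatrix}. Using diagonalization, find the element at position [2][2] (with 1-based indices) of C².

16

Characteristic polynomial: μ^3 + μ^2 - 16μ - 16 = (μ - 4)(μ + 1)(μ + 4), so the eigenvalues are -4, -1, 4.
μ=-1: eigenvector (1, 0, 0).
μ=-4: eigenvector (2, 1, -2).
μ=4: eigenvector (0, 0, 1).
P = [[1, 2, 0], [0, 1, 0], [0, -2, 1]], D = diag(-1, -4, 4), P⁻¹ = [[1, -2, 0], [0, 1, 0], [0, 2, 1]].
C² = P·diag(1, 16, 16)·P⁻¹ = [[1, 30, 0], [0, 16, 0], [0, 0, 16]].
The requested entry is 16.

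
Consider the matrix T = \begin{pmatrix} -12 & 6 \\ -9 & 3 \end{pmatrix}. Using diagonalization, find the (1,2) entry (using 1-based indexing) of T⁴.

Characteristic polynomial: r^2 + 9r + 18 = (r + 3)(r + 6), so the eigenvalues are -6, -3.
r=-3: eigenvector (-2, -3).
r=-6: eigenvector (1, 1).
P = [[-2, 1], [-3, 1]], D = diag(-3, -6), P⁻¹ = [[1, -1], [3, -2]].
T⁴ = P·diag(81, 1296)·P⁻¹ = [[3726, -2430], [3645, -2349]].
The requested entry is -2430.

-2430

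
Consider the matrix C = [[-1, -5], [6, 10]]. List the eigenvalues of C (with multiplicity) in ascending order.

4, 5

Characteristic polynomial: p(r) = r^2 - 9r + 20 = (r - 5)(r - 4).
Roots (with multiplicity): 4, 5.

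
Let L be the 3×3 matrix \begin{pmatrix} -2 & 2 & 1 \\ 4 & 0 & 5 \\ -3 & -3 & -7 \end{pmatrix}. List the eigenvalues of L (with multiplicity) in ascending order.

-4, -4, -1

Characteristic polynomial: p(t) = t^3 + 9t^2 + 24t + 16 = (t + 1)(t + 4)^2.
Roots (with multiplicity): -4, -4, -1.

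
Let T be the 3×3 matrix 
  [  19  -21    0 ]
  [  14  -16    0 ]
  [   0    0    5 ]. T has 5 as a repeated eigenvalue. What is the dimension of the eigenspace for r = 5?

2

T − 5I = [[14, -21, 0], [14, -21, 0], [0, 0, 0]].
This matrix has rank 1, so its null space has dimension 3 − 1 = 2.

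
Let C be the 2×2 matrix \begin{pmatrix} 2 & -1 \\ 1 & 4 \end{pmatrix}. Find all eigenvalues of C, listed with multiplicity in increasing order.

3, 3

Characteristic polynomial: p(λ) = λ^2 - 6λ + 9 = (λ - 3)^2.
Roots (with multiplicity): 3, 3.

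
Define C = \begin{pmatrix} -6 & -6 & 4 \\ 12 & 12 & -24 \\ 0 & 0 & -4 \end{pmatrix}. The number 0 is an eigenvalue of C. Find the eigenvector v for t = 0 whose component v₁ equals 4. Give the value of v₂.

-4

C = [[-6, -6, 4], [12, 12, -24], [0, 0, -4]].
Solving (C)v = 0 gives the eigenspace spanned by (4, -4, 0).
With v₁ = 4, v = (4, -4, 0), so v₂ = -4.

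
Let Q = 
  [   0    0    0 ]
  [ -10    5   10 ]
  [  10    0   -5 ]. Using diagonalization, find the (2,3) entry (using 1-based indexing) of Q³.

Characteristic polynomial: t^3 - 25t = t(t - 5)(t + 5), so the eigenvalues are -5, 0, 5.
t=0: eigenvector (1, -2, 2).
t=-5: eigenvector (0, -1, 1).
t=5: eigenvector (0, 1, 0).
P = [[1, 0, 0], [-2, -1, 1], [2, 1, 0]], D = diag(0, -5, 5), P⁻¹ = [[1, 0, 0], [-2, 0, 1], [0, 1, 1]].
Q³ = P·diag(0, -125, 125)·P⁻¹ = [[0, 0, 0], [-250, 125, 250], [250, 0, -125]].
The requested entry is 250.

250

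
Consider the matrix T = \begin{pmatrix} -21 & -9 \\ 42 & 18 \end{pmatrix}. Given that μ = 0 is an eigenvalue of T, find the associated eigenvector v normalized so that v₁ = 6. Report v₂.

T = [[-21, -9], [42, 18]].
Solving (T)v = 0 gives the eigenspace spanned by (6, -14).
With v₁ = 6, v = (6, -14), so v₂ = -14.

-14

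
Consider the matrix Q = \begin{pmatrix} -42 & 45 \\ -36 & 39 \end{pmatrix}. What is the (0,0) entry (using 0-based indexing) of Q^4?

6156

Characteristic polynomial: μ^2 + 3μ - 18 = (μ - 3)(μ + 6), so the eigenvalues are -6, 3.
μ=-6: eigenvector (5, 4).
μ=3: eigenvector (1, 1).
P = [[5, 1], [4, 1]], D = diag(-6, 3), P⁻¹ = [[1, -1], [-4, 5]].
Q⁴ = P·diag(1296, 81)·P⁻¹ = [[6156, -6075], [4860, -4779]].
The requested entry is 6156.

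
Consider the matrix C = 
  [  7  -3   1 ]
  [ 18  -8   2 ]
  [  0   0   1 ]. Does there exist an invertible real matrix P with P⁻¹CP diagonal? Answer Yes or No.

No

Characteristic polynomial: p(s) = s^3 - 3s + 2 = (s - 1)^2(s + 2).
s = 1 has algebraic multiplicity 2; rank(C − 1I) = 2, so geometric multiplicity = 1.
Geometric multiplicity < algebraic multiplicity, so C is not diagonalizable.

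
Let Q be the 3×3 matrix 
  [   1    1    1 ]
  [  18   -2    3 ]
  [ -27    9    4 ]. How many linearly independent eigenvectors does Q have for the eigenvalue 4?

Q − 4I = [[-3, 1, 1], [18, -6, 3], [-27, 9, 0]].
This matrix has rank 2, so its null space has dimension 3 − 2 = 1.

1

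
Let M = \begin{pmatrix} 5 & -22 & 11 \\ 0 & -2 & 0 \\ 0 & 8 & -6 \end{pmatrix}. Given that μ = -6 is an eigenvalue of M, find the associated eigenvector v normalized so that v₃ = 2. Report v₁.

-2

M + 6I = [[11, -22, 11], [0, 4, 0], [0, 8, 0]].
Solving (M + 6I)v = 0 gives the eigenspace spanned by (-2, 0, 2).
With v₃ = 2, v = (-2, 0, 2), so v₁ = -2.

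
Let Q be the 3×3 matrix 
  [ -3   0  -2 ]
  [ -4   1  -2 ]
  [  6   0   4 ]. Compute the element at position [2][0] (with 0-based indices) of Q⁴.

Characteristic polynomial: r^3 - 2r^2 + r = r(r - 1)^2, so the eigenvalues are 0, 1, 1.
r=1: eigenvector (1, 0, -2).
r=1: eigenvector (0, 1, 0).
r=0: eigenvector (2, 2, -3).
P = [[1, 0, 2], [0, 1, 2], [-2, 0, -3]], D = diag(1, 1, 0), P⁻¹ = [[-3, 0, -2], [-4, 1, -2], [2, 0, 1]].
Q⁴ = P·diag(1, 1, 0)·P⁻¹ = [[-3, 0, -2], [-4, 1, -2], [6, 0, 4]].
The requested entry is 6.

6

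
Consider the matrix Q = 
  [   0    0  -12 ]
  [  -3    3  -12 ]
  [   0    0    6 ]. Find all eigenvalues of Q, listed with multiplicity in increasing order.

0, 3, 6

Characteristic polynomial: p(μ) = μ^3 - 9μ^2 + 18μ = μ(μ - 6)(μ - 3).
Roots (with multiplicity): 0, 3, 6.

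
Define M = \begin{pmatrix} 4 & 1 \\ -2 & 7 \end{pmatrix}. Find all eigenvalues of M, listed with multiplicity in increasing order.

5, 6

Characteristic polynomial: p(t) = t^2 - 11t + 30 = (t - 6)(t - 5).
Roots (with multiplicity): 5, 6.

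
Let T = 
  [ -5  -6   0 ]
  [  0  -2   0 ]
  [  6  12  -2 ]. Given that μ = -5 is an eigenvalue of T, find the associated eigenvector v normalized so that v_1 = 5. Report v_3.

T + 5I = [[0, -6, 0], [0, 3, 0], [6, 12, 3]].
Solving (T + 5I)v = 0 gives the eigenspace spanned by (5, 0, -10).
With v_1 = 5, v = (5, 0, -10), so v_3 = -10.

-10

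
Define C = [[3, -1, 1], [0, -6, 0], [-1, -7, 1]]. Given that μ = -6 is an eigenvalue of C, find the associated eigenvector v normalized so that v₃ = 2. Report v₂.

C + 6I = [[9, -1, 1], [0, 0, 0], [-1, -7, 7]].
Solving (C + 6I)v = 0 gives the eigenspace spanned by (0, 2, 2).
With v₃ = 2, v = (0, 2, 2), so v₂ = 2.

2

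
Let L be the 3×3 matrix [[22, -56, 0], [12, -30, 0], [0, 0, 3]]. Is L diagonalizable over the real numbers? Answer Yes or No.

Characteristic polynomial: p(μ) = μ^3 + 5μ^2 - 12μ - 36 = (μ - 3)(μ + 2)(μ + 6).
All 3 eigenvalues are distinct, so L is diagonalizable.

Yes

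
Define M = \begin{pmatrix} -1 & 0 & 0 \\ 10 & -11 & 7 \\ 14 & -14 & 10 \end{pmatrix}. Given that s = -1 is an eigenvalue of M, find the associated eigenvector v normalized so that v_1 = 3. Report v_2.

M + 1I = [[0, 0, 0], [10, -10, 7], [14, -14, 11]].
Solving (M + 1I)v = 0 gives the eigenspace spanned by (3, 3, 0).
With v_1 = 3, v = (3, 3, 0), so v_2 = 3.

3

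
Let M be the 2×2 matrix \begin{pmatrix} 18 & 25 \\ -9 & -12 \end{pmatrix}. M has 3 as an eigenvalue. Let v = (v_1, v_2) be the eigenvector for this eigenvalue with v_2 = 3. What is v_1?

-5

M − 3I = [[15, 25], [-9, -15]].
Solving (M − 3I)v = 0 gives the eigenspace spanned by (-5, 3).
With v_2 = 3, v = (-5, 3), so v_1 = -5.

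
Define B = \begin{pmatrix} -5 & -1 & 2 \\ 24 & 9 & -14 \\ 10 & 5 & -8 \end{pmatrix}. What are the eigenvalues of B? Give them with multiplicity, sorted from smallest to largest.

-3, -3, 2

Characteristic polynomial: p(λ) = λ^3 + 4λ^2 - 3λ - 18 = (λ - 2)(λ + 3)^2.
Roots (with multiplicity): -3, -3, 2.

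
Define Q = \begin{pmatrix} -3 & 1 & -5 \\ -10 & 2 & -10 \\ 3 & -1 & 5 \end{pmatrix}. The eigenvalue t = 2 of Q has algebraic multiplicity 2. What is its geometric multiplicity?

Q − 2I = [[-5, 1, -5], [-10, 0, -10], [3, -1, 3]].
This matrix has rank 2, so its null space has dimension 3 − 2 = 1.

1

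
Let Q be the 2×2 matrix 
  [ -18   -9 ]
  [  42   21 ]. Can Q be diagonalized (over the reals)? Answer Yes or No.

Characteristic polynomial: p(s) = s^2 - 3s = s(s - 3).
All 2 eigenvalues are distinct, so Q is diagonalizable.

Yes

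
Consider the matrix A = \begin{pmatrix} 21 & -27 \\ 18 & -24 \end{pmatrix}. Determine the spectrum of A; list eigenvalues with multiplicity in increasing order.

-6, 3

Characteristic polynomial: p(s) = s^2 + 3s - 18 = (s - 3)(s + 6).
Roots (with multiplicity): -6, 3.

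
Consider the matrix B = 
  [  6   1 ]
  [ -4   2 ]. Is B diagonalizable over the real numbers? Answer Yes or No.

Characteristic polynomial: p(s) = s^2 - 8s + 16 = (s - 4)^2.
s = 4 has algebraic multiplicity 2; rank(B − 4I) = 1, so geometric multiplicity = 1.
Geometric multiplicity < algebraic multiplicity, so B is not diagonalizable.

No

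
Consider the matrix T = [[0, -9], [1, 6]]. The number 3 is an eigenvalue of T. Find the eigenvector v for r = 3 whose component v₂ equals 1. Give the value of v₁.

-3

T − 3I = [[-3, -9], [1, 3]].
Solving (T − 3I)v = 0 gives the eigenspace spanned by (-3, 1).
With v₂ = 1, v = (-3, 1), so v₁ = -3.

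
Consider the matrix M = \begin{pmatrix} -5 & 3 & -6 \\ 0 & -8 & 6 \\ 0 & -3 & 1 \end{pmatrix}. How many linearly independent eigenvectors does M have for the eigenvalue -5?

2

M + 5I = [[0, 3, -6], [0, -3, 6], [0, -3, 6]].
This matrix has rank 1, so its null space has dimension 3 − 1 = 2.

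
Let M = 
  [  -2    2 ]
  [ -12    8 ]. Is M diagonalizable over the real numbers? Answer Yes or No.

Yes

Characteristic polynomial: p(t) = t^2 - 6t + 8 = (t - 4)(t - 2).
All 2 eigenvalues are distinct, so M is diagonalizable.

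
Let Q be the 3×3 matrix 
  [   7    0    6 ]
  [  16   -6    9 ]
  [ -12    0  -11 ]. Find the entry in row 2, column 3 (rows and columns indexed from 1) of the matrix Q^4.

Characteristic polynomial: λ^3 + 10λ^2 + 19λ - 30 = (λ - 1)(λ + 5)(λ + 6), so the eigenvalues are -6, -5, 1.
λ=-5: eigenvector (-1, 2, 2).
λ=-6: eigenvector (0, 1, 0).
λ=1: eigenvector (1, 1, -1).
P = [[-1, 0, 1], [2, 1, 1], [2, 0, -1]], D = diag(-5, -6, 1), P⁻¹ = [[1, 0, 1], [-4, 1, -3], [2, 0, 1]].
Q⁴ = P·diag(625, 1296, 1)·P⁻¹ = [[-623, 0, -624], [-3932, 1296, -2637], [1248, 0, 1249]].
The requested entry is -2637.

-2637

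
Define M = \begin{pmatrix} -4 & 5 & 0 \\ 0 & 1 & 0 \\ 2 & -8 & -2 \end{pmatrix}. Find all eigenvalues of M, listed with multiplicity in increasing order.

-4, -2, 1

Characteristic polynomial: p(t) = t^3 + 5t^2 + 2t - 8 = (t - 1)(t + 2)(t + 4).
Roots (with multiplicity): -4, -2, 1.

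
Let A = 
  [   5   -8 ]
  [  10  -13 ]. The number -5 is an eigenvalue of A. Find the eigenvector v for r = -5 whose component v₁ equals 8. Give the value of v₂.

A + 5I = [[10, -8], [10, -8]].
Solving (A + 5I)v = 0 gives the eigenspace spanned by (8, 10).
With v₁ = 8, v = (8, 10), so v₂ = 10.

10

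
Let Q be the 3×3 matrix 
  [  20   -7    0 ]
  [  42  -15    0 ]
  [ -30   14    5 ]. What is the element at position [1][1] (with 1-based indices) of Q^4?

Characteristic polynomial: μ^3 - 10μ^2 + 19μ + 30 = (μ - 6)(μ - 5)(μ + 1), so the eigenvalues are -1, 5, 6.
μ=6: eigenvector (1, 2, -2).
μ=-1: eigenvector (1, 3, -2).
μ=5: eigenvector (0, 0, 1).
P = [[1, 1, 0], [2, 3, 0], [-2, -2, 1]], D = diag(6, -1, 5), P⁻¹ = [[3, -1, 0], [-2, 1, 0], [2, 0, 1]].
Q⁴ = P·diag(1296, 1, 625)·P⁻¹ = [[3886, -1295, 0], [7770, -2589, 0], [-6522, 2590, 625]].
The requested entry is 3886.

3886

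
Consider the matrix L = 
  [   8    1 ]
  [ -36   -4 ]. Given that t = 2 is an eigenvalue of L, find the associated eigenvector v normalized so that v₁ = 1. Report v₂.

L − 2I = [[6, 1], [-36, -6]].
Solving (L − 2I)v = 0 gives the eigenspace spanned by (1, -6).
With v₁ = 1, v = (1, -6), so v₂ = -6.

-6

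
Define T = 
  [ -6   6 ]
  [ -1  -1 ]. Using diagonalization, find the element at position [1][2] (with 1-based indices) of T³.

222

Characteristic polynomial: s^2 + 7s + 12 = (s + 3)(s + 4), so the eigenvalues are -4, -3.
s=-4: eigenvector (3, 1).
s=-3: eigenvector (2, 1).
P = [[3, 2], [1, 1]], D = diag(-4, -3), P⁻¹ = [[1, -2], [-1, 3]].
T³ = P·diag(-64, -27)·P⁻¹ = [[-138, 222], [-37, 47]].
The requested entry is 222.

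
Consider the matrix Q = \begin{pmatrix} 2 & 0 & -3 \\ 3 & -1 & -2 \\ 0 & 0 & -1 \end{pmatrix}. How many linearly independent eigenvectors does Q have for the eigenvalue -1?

Q + 1I = [[3, 0, -3], [3, 0, -2], [0, 0, 0]].
This matrix has rank 2, so its null space has dimension 3 − 2 = 1.

1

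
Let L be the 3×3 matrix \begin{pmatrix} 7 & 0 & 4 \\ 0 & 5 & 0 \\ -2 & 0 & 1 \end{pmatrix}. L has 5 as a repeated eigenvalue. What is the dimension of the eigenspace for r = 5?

2

L − 5I = [[2, 0, 4], [0, 0, 0], [-2, 0, -4]].
This matrix has rank 1, so its null space has dimension 3 − 1 = 2.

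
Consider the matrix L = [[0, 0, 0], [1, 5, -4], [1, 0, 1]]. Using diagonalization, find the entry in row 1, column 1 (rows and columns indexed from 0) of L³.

Characteristic polynomial: λ^3 - 6λ^2 + 5λ = λ(λ - 5)(λ - 1), so the eigenvalues are 0, 1, 5.
λ=5: eigenvector (0, 1, 0).
λ=0: eigenvector (1, -1, -1).
λ=1: eigenvector (0, 1, 1).
P = [[0, 1, 0], [1, -1, 1], [0, -1, 1]], D = diag(5, 0, 1), P⁻¹ = [[0, 1, -1], [1, 0, 0], [1, 0, 1]].
L³ = P·diag(125, 0, 1)·P⁻¹ = [[0, 0, 0], [1, 125, -124], [1, 0, 1]].
The requested entry is 125.

125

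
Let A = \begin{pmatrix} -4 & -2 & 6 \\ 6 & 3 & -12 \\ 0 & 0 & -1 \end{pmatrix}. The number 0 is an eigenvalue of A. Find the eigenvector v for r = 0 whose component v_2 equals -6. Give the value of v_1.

A = [[-4, -2, 6], [6, 3, -12], [0, 0, -1]].
Solving (A)v = 0 gives the eigenspace spanned by (3, -6, 0).
With v_2 = -6, v = (3, -6, 0), so v_1 = 3.

3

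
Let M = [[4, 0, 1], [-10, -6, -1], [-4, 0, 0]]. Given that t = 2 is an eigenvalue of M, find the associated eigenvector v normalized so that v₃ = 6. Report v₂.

3

M − 2I = [[2, 0, 1], [-10, -8, -1], [-4, 0, -2]].
Solving (M − 2I)v = 0 gives the eigenspace spanned by (-3, 3, 6).
With v₃ = 6, v = (-3, 3, 6), so v₂ = 3.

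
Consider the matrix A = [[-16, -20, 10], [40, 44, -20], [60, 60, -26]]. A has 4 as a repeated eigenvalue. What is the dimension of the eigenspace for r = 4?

2

A − 4I = [[-20, -20, 10], [40, 40, -20], [60, 60, -30]].
This matrix has rank 1, so its null space has dimension 3 − 1 = 2.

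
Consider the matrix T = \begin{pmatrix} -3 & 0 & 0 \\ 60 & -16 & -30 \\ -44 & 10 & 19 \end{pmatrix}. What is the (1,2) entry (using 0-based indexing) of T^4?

-1530

Characteristic polynomial: r^3 - 13r - 12 = (r - 4)(r + 1)(r + 3), so the eigenvalues are -3, -1, 4.
r=-3: eigenvector (1, 0, 2).
r=4: eigenvector (0, -3, 2).
r=-1: eigenvector (0, -2, 1).
P = [[1, 0, 0], [0, -3, -2], [2, 2, 1]], D = diag(-3, 4, -1), P⁻¹ = [[1, 0, 0], [-4, 1, 2], [6, -2, -3]].
T⁴ = P·diag(81, 256, 1)·P⁻¹ = [[81, 0, 0], [3060, -764, -1530], [-1880, 510, 1021]].
The requested entry is -1530.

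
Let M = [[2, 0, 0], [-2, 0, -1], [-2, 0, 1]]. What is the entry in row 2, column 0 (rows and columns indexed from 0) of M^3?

Characteristic polynomial: μ^3 - 3μ^2 + 2μ = μ(μ - 2)(μ - 1), so the eigenvalues are 0, 1, 2.
μ=2: eigenvector (1, 0, -2).
μ=0: eigenvector (0, 1, 0).
μ=1: eigenvector (0, -1, 1).
P = [[1, 0, 0], [0, 1, -1], [-2, 0, 1]], D = diag(2, 0, 1), P⁻¹ = [[1, 0, 0], [2, 1, 1], [2, 0, 1]].
M³ = P·diag(8, 0, 1)·P⁻¹ = [[8, 0, 0], [-2, 0, -1], [-14, 0, 1]].
The requested entry is -14.

-14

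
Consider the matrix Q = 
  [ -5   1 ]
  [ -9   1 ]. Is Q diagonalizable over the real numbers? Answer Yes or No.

No

Characteristic polynomial: p(s) = s^2 + 4s + 4 = (s + 2)^2.
s = -2 has algebraic multiplicity 2; rank(Q + 2I) = 1, so geometric multiplicity = 1.
Geometric multiplicity < algebraic multiplicity, so Q is not diagonalizable.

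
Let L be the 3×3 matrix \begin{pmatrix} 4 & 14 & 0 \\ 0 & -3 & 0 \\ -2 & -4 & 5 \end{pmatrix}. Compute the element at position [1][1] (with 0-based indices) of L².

Characteristic polynomial: r^3 - 6r^2 - 7r + 60 = (r - 5)(r - 4)(r + 3), so the eigenvalues are -3, 4, 5.
r=-3: eigenvector (-2, 1, 0).
r=4: eigenvector (1, 0, 2).
r=5: eigenvector (0, 0, 1).
P = [[-2, 1, 0], [1, 0, 0], [0, 2, 1]], D = diag(-3, 4, 5), P⁻¹ = [[0, 1, 0], [1, 2, 0], [-2, -4, 1]].
L² = P·diag(9, 16, 25)·P⁻¹ = [[16, 14, 0], [0, 9, 0], [-18, -36, 25]].
The requested entry is 9.

9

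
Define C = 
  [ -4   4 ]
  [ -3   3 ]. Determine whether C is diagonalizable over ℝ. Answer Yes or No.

Characteristic polynomial: p(μ) = μ^2 + μ = μ(μ + 1).
All 2 eigenvalues are distinct, so C is diagonalizable.

Yes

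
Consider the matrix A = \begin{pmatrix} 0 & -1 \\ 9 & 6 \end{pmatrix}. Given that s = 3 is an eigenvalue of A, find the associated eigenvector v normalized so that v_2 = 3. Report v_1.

A − 3I = [[-3, -1], [9, 3]].
Solving (A − 3I)v = 0 gives the eigenspace spanned by (-1, 3).
With v_2 = 3, v = (-1, 3), so v_1 = -1.

-1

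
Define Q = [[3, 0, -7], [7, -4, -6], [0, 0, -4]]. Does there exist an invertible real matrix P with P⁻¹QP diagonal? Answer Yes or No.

No

Characteristic polynomial: p(r) = r^3 + 5r^2 - 8r - 48 = (r - 3)(r + 4)^2.
r = -4 has algebraic multiplicity 2; rank(Q + 4I) = 2, so geometric multiplicity = 1.
Geometric multiplicity < algebraic multiplicity, so Q is not diagonalizable.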